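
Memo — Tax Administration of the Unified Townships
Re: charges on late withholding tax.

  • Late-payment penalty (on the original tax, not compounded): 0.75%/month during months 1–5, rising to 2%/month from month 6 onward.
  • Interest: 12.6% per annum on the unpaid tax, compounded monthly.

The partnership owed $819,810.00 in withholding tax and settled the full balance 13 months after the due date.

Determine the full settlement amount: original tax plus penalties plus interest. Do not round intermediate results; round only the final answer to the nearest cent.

Penalty, months 1–5: 5 × 0.75% × $819,810.00 = $30,742.88…
Penalty, months 6–13: 8 × 2% × $819,810.00 = $131,169.60
Interest (12.6%/yr ÷ 12 = 1.05%/month): $819,810.00 × ((1 + 0.0105)^13 − 1) = $119,232.7058…
Total = $819,810.00 + $161,912.4750 + $119,232.7058… = $1,100,955.18

$1,100,955.18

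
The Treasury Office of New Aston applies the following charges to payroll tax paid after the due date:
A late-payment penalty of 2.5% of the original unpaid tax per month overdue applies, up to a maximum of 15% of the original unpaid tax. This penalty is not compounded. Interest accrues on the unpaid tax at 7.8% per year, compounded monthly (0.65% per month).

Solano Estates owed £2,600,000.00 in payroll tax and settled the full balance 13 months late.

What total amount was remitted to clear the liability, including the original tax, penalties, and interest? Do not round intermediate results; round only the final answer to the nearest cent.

Penalty (uncapped): 13 × 2.5% × £2,600,000.00 = £845,000.00; cap = 15% × £2,600,000.00 = £390,000.00 → penalty = £390,000.00
Interest: £2,600,000.00 × ((1 + 0.0065)^13 − 1) = £2,600,000.00 × 0.0878753… = £228,475.8687…
Total = £2,600,000.00 + £390,000.0000 + £228,475.8687… = £3,218,475.87

£3,218,475.87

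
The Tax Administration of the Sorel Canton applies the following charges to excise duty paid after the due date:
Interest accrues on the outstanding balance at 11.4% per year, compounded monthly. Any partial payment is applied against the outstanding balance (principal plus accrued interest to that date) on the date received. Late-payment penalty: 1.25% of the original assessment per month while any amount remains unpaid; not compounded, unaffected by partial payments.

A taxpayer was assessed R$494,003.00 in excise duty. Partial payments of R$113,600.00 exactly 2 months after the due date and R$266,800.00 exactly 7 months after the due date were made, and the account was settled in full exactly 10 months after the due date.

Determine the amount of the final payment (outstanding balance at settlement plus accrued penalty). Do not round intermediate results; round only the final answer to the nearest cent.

R$207,739.16

Monthly rate = 11.4% ÷ 12 = 0.95%
Balance at month 2: R$494,003.0000 × (1 + 0.0095)^2 = R$503,433.6408…
After R$113,600.00 payment: R$503,433.6408… − R$113,600.00 = R$389,833.6408…
Balance at month 7: R$389,833.6408… × (1 + 0.0095)^5 = R$408,705.9218…
After R$266,800.00 payment: R$408,705.9218… − R$266,800.00 = R$141,905.9218…
Balance at month 10: R$141,905.9218… × (1 + 0.0095)^3 = R$145,988.7833…
Penalty: 10 × 1.25% × R$494,003.00 = R$61,750.38…
Final settlement = outstanding balance + penalty = R$145,988.7833… + R$61,750.38… = R$207,739.16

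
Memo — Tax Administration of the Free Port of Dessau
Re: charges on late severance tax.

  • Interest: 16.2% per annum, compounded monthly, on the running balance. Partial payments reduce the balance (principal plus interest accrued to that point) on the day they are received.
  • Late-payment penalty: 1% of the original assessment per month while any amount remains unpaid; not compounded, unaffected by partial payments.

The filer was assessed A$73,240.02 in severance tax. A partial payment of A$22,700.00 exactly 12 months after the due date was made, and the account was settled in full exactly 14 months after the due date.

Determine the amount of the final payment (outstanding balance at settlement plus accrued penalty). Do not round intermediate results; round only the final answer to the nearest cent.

A$75,301.71

Monthly rate = 16.2% ÷ 12 = 1.35%
Balance at month 12: A$73,240.0200 × (1 + 0.0135)^12 = A$86,026.7450…
After A$22,700.00 payment: A$86,026.7450… − A$22,700.00 = A$63,326.7450…
Balance at month 14: A$63,326.7450… × (1 + 0.0135)^2 = A$65,048.1084…
Penalty: 14 × 1% × A$73,240.02 = A$10,253.60…
Final settlement = outstanding balance + penalty = A$65,048.1084… + A$10,253.60… = A$75,301.71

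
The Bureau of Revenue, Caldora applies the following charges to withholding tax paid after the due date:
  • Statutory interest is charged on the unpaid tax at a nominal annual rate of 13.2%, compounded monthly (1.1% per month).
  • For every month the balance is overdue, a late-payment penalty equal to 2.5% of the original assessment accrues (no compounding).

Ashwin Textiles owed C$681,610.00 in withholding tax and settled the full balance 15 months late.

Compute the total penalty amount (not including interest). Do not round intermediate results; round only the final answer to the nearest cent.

Late-payment penalty: 15 × 2.5% × C$681,610.00 = C$255,603.75

C$255,603.75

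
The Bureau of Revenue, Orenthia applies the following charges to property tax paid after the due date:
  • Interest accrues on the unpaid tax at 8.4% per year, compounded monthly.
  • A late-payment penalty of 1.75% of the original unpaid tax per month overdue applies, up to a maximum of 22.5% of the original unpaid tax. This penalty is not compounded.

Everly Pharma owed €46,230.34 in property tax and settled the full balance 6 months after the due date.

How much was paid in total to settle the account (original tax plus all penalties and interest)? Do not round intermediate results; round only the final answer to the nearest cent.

€53,060.50

Penalty: 6 × 1.75% × €46,230.34 = €4,854.19… (below the 22.5% cap of €10,401.83…)
Interest (8.4%/yr ÷ 12 = 0.7%/month): €46,230.34 × ((1 + 0.007)^6 − 1) = €1,975.9724…
Total = €46,230.34 + €4,854.1857 + €1,975.9724… = €53,060.50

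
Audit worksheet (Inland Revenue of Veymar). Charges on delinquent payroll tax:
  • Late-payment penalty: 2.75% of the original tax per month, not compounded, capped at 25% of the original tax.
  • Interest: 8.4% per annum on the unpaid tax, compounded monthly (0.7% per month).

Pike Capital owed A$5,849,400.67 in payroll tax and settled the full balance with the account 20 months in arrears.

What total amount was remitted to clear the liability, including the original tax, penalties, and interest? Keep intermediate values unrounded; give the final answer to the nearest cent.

A$8,187,481.68

Penalty (uncapped): 20 × 2.75% × A$5,849,400.67 = A$3,217,170.37…; cap = 25% × A$5,849,400.67 = A$1,462,350.17… → penalty = A$1,462,350.17…
Interest: A$5,849,400.67 × ((1 + 0.007)^20 − 1) = A$5,849,400.67 × 0.1497129… = A$875,730.8431…
Total = A$5,849,400.67 + A$1,462,350.1675 + A$875,730.8431… = A$8,187,481.68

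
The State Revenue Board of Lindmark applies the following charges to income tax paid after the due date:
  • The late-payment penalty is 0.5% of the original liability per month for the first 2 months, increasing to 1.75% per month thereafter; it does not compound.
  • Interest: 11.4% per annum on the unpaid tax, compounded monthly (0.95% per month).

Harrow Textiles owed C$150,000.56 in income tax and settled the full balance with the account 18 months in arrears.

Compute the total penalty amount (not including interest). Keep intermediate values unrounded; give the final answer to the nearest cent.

Penalty, months 1–2: 2 × 0.5% × C$150,000.56 = C$1,500.01…
Penalty, months 3–18: 16 × 1.75% × C$150,000.56 = C$42,000.16…
Total penalty = C$1,500.01… + C$42,000.16… = C$43,500.16

C$43,500.16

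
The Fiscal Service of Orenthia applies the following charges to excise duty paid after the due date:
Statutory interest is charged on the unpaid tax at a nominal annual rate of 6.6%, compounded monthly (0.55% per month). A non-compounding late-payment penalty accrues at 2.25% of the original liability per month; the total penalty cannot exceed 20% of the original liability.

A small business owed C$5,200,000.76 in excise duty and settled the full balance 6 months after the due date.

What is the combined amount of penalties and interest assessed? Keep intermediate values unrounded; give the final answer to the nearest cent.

Penalty: 6 × 2.25% × C$5,200,000.76 = C$702,000.10… (below the 20% cap of C$1,040,000.15…)
Interest: C$5,200,000.76 × ((1 + 0.0055)^6 − 1) = C$5,200,000.76 × 0.0334571… = C$173,976.9000…
Penalties + interest = C$702,000.1026 + C$173,976.9000… = C$875,977.00

C$875,977.00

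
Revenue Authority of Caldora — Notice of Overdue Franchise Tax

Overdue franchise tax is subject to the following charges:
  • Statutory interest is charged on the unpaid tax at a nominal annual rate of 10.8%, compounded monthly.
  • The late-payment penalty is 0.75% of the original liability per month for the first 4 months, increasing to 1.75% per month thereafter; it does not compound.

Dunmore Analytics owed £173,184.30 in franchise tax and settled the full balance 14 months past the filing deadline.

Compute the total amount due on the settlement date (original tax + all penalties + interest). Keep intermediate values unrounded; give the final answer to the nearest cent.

£231,831.96

Penalty, months 1–4: 4 × 0.75% × £173,184.30 = £5,195.53…
Penalty, months 5–14: 10 × 1.75% × £173,184.30 = £30,307.25…
Interest (10.8%/yr ÷ 12 = 0.9%/month): £173,184.30 × ((1 + 0.009)^14 − 1) = £23,144.8769…
Total = £173,184.30 + £35,502.7815 + £23,144.8769… = £231,831.96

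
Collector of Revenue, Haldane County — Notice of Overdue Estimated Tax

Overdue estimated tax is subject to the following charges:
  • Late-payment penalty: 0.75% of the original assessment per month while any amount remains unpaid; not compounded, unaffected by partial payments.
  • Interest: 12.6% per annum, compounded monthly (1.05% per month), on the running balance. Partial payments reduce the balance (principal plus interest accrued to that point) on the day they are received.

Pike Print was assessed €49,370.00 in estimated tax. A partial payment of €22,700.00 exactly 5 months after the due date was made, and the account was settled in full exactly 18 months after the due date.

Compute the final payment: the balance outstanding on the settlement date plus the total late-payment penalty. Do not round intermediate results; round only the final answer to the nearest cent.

€40,245.72

Balance at month 5: €49,370.0000 × (1 + 0.0105)^5 = €52,016.9300…
After €22,700.00 payment: €52,016.9300… − €22,700.00 = €29,316.9300…
Balance at month 18: €29,316.9300… × (1 + 0.0105)^13 = €33,580.7678…
Penalty: 18 × 0.75% × €49,370.00 = €6,664.95
Final settlement = outstanding balance + penalty = €33,580.7678… + €6,664.95 = €40,245.72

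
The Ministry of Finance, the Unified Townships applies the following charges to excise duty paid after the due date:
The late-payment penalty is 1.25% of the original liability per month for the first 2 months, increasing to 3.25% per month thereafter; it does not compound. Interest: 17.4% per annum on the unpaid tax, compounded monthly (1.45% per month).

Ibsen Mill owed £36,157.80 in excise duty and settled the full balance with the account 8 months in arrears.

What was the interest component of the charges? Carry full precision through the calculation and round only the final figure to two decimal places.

Interest: £36,157.80 × ((1 + 0.0145)^8 − 1) = £36,157.80 × 0.1220609… = £4,413.4519…

£4,413.45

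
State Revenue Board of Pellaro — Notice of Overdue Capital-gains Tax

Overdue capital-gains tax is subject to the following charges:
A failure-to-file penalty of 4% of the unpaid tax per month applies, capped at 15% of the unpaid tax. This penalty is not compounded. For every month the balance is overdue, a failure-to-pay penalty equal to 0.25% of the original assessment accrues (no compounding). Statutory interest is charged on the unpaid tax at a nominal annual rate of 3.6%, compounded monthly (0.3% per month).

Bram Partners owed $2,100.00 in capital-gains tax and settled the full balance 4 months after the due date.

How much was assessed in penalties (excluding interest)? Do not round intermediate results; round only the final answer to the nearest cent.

Failure-to-file: 4 × 4% × $2,100.00 = $336.00, capped at 15% × $2,100.00 = $315.00
Failure-to-pay penalty = 0.25% × $2,100.00 × 4 mo = $21.00
Total penalty = $315.00 + $21.00 = $336.00

$336.00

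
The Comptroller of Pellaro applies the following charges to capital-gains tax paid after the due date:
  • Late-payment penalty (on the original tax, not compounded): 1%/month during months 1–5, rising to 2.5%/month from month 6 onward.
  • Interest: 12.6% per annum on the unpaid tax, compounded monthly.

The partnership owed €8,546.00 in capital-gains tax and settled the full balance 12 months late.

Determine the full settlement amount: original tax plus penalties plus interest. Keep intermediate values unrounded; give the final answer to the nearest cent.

€11,610.06

Penalty, months 1–5: 5 × 1% × €8,546.00 = €427.30
Penalty, months 6–12: 7 × 2.5% × €8,546.00 = €1,495.55
Interest (12.6%/yr ÷ 12 = 1.05%/month): €8,546.00 × ((1 + 0.0105)^12 − 1) = €1,141.2097…
Total = €8,546.00 + €1,922.8500 + €1,141.2097… = €11,610.06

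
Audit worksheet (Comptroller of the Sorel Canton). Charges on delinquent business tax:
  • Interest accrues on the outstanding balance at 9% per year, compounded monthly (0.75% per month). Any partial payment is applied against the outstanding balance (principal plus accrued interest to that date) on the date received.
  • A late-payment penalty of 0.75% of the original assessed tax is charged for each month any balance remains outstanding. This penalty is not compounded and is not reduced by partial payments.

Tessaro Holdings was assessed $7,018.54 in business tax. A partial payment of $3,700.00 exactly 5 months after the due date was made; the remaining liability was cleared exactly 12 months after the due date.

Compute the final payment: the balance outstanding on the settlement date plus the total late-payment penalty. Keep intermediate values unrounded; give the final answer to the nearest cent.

Balance at month 5: $7,018.5400 × (1 + 0.0075)^5 = $7,285.7129…
After $3,700.00 payment: $7,285.7129… − $3,700.00 = $3,585.7129…
Balance at month 12: $3,585.7129… × (1 + 0.0075)^7 = $3,778.2518…
Penalty: 12 × 0.75% × $7,018.54 = $631.67…
Final settlement = outstanding balance + penalty = $3,778.2518… + $631.67… = $4,409.92

$4,409.92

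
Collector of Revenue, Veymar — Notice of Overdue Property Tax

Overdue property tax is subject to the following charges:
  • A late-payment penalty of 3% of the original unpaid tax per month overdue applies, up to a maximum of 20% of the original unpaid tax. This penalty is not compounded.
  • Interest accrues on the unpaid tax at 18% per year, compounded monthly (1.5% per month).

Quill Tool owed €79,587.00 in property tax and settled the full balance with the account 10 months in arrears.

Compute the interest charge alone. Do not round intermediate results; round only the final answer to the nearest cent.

Interest: €79,587.00 × ((1 + 0.015)^10 − 1) = €79,587.00 × 0.1605408… = €12,776.9626…

€12,776.96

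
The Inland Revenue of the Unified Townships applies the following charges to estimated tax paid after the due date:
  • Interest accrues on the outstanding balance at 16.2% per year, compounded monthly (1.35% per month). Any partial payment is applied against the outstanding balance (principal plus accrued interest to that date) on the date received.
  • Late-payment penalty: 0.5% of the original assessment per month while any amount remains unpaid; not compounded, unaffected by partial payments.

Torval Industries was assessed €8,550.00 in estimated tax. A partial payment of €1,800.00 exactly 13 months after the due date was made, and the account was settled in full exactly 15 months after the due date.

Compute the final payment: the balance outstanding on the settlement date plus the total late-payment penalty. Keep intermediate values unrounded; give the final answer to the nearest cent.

€9,247.28

Balance at month 13: €8,550.0000 × (1 + 0.0135)^13 = €10,178.2920…
After €1,800.00 payment: €10,178.2920… − €1,800.00 = €8,378.2920…
Balance at month 15: €8,378.2920… × (1 + 0.0135)^2 = €8,606.0328…
Penalty: 15 × 0.5% × €8,550.00 = €641.25
Final settlement = outstanding balance + penalty = €8,606.0328… + €641.25 = €9,247.28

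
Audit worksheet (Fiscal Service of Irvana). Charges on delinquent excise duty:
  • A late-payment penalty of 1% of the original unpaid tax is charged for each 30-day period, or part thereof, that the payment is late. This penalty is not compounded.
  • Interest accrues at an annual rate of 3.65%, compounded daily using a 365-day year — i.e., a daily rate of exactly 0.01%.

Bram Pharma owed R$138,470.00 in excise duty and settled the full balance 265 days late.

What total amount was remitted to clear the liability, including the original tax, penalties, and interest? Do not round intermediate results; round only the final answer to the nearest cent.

Penalty periods: ⌈265/30⌉ = 9; penalty = 9 × 1% × R$138,470.00 = R$12,462.30
Interest: R$138,470.00 × ((1 + 0.0001)^265 − 1) = R$138,470.00 × 0.02685289… = R$3,718.3192…
Total = R$138,470.00 + R$12,462.3000 + R$3,718.3192… = R$154,650.62

R$154,650.62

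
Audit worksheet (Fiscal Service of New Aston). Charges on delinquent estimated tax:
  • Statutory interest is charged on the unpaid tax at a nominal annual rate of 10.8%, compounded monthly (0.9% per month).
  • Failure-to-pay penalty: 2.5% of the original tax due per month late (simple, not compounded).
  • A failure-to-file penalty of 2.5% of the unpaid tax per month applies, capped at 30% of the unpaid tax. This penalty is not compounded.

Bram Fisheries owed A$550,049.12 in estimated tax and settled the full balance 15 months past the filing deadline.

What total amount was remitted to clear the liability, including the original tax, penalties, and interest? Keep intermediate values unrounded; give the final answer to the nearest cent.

Failure-to-file: 15 × 2.5% × A$550,049.12 = A$206,268.42, capped at 30% × A$550,049.12 = A$165,014.74…
Failure-to-pay penalty: 15 × 2.5% × A$550,049.12 = A$206,268.42
Interest: A$550,049.12 × ((1 + 0.009)^15 − 1) = A$550,049.12 × 0.1438458… = A$79,122.2726…
Total = A$550,049.12 + A$371,283.1560 + A$79,122.2726… = A$1,000,454.55

A$1,000,454.55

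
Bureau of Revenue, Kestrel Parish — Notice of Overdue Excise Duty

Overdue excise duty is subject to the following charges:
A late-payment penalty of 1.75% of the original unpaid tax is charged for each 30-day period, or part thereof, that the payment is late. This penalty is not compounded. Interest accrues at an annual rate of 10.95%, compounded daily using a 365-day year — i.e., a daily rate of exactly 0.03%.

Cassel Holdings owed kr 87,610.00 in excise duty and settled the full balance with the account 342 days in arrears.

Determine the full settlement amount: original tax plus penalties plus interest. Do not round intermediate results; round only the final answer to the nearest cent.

Penalty periods: ⌈342/30⌉ = 12; penalty = 12 × 1.75% × kr 87,610.00 = kr 18,398.10
Interest: kr 87,610.00 × ((1 + 0.0003)^342 − 1) = kr 87,610.00 × 0.10803105… = kr 9,464.6005…
Total = kr 87,610.00 + kr 18,398.1000 + kr 9,464.6005… = kr 115,472.70

kr 115,472.70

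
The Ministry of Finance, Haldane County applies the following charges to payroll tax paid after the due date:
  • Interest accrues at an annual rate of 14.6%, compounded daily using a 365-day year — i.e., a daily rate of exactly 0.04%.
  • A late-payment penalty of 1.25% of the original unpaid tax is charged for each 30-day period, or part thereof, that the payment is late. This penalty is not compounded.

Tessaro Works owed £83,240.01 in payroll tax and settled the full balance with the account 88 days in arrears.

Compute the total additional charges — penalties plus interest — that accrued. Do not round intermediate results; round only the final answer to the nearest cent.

Penalty periods: ⌈88/30⌉ = 3; penalty = 3 × 1.25% × £83,240.01 = £3,121.50…
Interest: £83,240.01 × ((1 + 0.0004)^88 − 1) = £83,240.01 × 0.03581956… = £2,981.6208…
Penalties + interest = £3,121.5004… + £2,981.6208… = £6,103.12

£6,103.12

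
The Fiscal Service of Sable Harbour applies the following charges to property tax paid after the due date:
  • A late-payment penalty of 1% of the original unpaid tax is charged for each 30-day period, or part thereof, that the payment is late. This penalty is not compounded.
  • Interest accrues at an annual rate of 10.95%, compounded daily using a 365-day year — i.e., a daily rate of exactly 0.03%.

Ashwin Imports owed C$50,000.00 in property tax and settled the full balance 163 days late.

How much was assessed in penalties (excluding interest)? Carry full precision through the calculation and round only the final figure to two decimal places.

C$3,000.00

Penalty periods: ⌈163/30⌉ = 6; penalty = 6 × 1% × C$50,000.00 = C$3,000.00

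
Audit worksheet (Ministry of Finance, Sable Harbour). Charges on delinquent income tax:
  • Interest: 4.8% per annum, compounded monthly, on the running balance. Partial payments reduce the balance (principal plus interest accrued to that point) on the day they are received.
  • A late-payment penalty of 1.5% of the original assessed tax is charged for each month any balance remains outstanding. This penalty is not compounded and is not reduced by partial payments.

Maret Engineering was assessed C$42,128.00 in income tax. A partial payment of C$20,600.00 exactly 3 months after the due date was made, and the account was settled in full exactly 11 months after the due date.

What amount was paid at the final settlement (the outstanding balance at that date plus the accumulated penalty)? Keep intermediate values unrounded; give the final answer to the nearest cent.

Monthly rate = 4.8% ÷ 12 = 0.4%
Balance at month 3: C$42,128.0000 × (1 + 0.004)^3 = C$42,635.5608…
After C$20,600.00 payment: C$42,635.5608… − C$20,600.00 = C$22,035.5608…
Balance at month 11: C$22,035.5608… × (1 + 0.004)^8 = C$22,750.6501…
Penalty: 11 × 1.5% × C$42,128.00 = C$6,951.12
Final settlement = outstanding balance + penalty = C$22,750.6501… + C$6,951.12 = C$29,701.77

C$29,701.77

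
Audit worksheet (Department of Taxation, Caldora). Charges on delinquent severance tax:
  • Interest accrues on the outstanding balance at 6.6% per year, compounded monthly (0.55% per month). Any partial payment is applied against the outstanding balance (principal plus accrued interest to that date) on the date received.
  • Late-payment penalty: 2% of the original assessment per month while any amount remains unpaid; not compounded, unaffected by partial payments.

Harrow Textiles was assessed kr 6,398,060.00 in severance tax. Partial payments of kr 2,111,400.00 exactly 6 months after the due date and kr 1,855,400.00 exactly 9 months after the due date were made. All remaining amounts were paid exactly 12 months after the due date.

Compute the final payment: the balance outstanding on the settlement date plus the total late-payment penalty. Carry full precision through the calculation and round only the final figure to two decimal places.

Balance at month 6: kr 6,398,060.0000 × (1 + 0.0055)^6 = kr 6,612,120.4773…
After kr 2,111,400.00 payment: kr 6,612,120.4773… − kr 2,111,400.00 = kr 4,500,720.4773…
Balance at month 9: kr 4,500,720.4773… × (1 + 0.0055)^3 = kr 4,575,391.5543…
After kr 1,855,400.00 payment: kr 4,575,391.5543… − kr 1,855,400.00 = kr 2,719,991.5543…
Balance at month 12: kr 2,719,991.5543… × (1 + 0.0055)^3 = kr 2,765,118.7068…
Penalty: 12 × 2% × kr 6,398,060.00 = kr 1,535,534.40
Final settlement = outstanding balance + penalty = kr 2,765,118.7068… + kr 1,535,534.40 = kr 4,300,653.11

kr 4,300,653.11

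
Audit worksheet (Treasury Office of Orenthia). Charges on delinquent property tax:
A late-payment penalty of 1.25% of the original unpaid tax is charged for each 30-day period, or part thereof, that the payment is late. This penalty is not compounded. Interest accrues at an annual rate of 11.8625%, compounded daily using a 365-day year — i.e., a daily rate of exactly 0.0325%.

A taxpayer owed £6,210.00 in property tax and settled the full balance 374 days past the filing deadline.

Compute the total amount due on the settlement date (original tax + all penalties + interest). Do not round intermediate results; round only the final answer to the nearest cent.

£8,021.60

Penalty periods: ⌈374/30⌉ = 13; penalty = 13 × 1.25% × £6,210.00 = £1,009.13…
Interest: £6,210.00 × ((1 + 0.000325)^374 − 1) = £6,210.00 × 0.12922353… = £802.4781…
Total = £6,210.00 + £1,009.1250 + £802.4781… = £8,021.60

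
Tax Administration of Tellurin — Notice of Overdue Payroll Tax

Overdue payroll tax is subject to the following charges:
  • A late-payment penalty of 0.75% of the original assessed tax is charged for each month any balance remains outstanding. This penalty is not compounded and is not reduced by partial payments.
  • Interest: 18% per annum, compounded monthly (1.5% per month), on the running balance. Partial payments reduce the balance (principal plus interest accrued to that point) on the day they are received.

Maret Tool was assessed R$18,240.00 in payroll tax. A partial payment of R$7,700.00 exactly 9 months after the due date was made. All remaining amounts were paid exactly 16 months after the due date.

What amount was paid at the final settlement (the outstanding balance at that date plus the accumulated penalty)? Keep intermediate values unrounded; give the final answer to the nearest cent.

Balance at month 9: R$18,240.0000 × (1 + 0.015)^9 = R$20,855.4332…
After R$7,700.00 payment: R$20,855.4332… − R$7,700.00 = R$13,155.4332…
Balance at month 16: R$13,155.4332… × (1 + 0.015)^7 = R$14,600.4906…
Penalty: 16 × 0.75% × R$18,240.00 = R$2,188.80
Final settlement = outstanding balance + penalty = R$14,600.4906… + R$2,188.80 = R$16,789.29

R$16,789.29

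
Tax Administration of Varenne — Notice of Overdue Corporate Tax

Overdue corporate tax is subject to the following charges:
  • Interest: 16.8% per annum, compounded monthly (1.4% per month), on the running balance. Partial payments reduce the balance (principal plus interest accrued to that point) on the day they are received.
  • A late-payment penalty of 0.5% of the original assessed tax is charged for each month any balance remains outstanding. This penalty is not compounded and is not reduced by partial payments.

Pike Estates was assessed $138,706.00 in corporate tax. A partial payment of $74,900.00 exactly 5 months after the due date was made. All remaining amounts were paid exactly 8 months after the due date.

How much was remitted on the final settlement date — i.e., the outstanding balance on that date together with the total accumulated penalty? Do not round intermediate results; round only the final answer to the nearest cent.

$82,482.18

Balance at month 5: $138,706.0000 × (1 + 0.014)^5 = $148,691.1166…
After $74,900.00 payment: $148,691.1166… − $74,900.00 = $73,791.1166…
Balance at month 8: $73,791.1166… × (1 + 0.014)^3 = $76,933.9351…
Penalty: 8 × 0.5% × $138,706.00 = $5,548.24
Final settlement = outstanding balance + penalty = $76,933.9351… + $5,548.24 = $82,482.18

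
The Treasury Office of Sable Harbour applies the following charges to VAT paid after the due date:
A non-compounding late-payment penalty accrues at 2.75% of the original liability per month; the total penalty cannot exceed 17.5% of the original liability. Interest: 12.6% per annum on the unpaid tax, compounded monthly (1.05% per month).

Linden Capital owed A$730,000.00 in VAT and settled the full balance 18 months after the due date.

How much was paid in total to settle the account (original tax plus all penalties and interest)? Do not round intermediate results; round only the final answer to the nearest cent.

Penalty (uncapped): 18 × 2.75% × A$730,000.00 = A$361,350.00; cap = 17.5% × A$730,000.00 = A$127,750.00 → penalty = A$127,750.00
Interest: A$730,000.00 × ((1 + 0.0105)^18 − 1) = A$730,000.00 × 0.2068512… = A$151,001.3653…
Total = A$730,000.00 + A$127,750.0000 + A$151,001.3653… = A$1,008,751.37

A$1,008,751.37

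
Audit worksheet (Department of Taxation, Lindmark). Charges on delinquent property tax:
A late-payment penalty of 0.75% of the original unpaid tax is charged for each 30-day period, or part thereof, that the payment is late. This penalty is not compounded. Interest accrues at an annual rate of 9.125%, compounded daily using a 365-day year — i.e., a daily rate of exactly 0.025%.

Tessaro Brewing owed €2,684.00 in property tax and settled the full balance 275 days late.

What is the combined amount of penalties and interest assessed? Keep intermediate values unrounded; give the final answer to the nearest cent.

Penalty periods: ⌈275/30⌉ = 10; penalty = 10 × 0.75% × €2,684.00 = €201.30
Interest: €2,684.00 × ((1 + 0.00025)^275 − 1) = €2,684.00 × 0.07115918… = €190.9912…
Penalties + interest = €201.3000 + €190.9912… = €392.29

€392.29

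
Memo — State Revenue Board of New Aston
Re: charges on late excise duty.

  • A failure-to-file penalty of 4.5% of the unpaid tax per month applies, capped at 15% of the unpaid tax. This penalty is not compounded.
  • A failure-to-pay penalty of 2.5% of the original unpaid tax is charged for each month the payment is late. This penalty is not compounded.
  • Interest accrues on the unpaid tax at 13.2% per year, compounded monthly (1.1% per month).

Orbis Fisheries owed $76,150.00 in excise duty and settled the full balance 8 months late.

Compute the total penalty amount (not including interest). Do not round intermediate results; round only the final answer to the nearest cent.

$26,652.50

Failure-to-file: 8 × 4.5% × $76,150.00 = $27,414.00, capped at 15% × $76,150.00 = $11,422.50
Failure-to-pay penalty: 8 × 2.5% × $76,150.00 = $15,230.00
Total penalty = $11,422.50 + $15,230.00 = $26,652.50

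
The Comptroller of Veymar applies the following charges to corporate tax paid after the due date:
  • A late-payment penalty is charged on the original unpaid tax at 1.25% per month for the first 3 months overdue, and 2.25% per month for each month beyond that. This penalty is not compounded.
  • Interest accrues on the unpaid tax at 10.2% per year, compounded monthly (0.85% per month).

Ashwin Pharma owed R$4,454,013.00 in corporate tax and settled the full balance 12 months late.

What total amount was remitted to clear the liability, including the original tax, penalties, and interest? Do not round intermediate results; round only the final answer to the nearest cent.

R$5,999,137.84

Penalty, months 1–3: 3 × 1.25% × R$4,454,013.00 = R$167,025.49…
Penalty, months 4–12: 9 × 2.25% × R$4,454,013.00 = R$901,937.63…
Interest: R$4,454,013.00 × ((1 + 0.0085)^12 − 1) = R$4,454,013.00 × 0.1069062… = R$476,161.7245…
Total = R$4,454,013.00 + R$1,068,963.1200 + R$476,161.7245… = R$5,999,137.84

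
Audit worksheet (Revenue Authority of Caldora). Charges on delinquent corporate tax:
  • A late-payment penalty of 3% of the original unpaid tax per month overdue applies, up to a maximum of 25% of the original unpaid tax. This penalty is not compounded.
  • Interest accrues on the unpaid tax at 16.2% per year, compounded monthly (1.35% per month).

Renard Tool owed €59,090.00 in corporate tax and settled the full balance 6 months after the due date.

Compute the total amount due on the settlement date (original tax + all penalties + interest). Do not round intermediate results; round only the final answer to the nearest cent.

Penalty: 6 × 3% × €59,090.00 = €10,636.20 (below the 25% cap of €14,772.50)
Interest: €59,090.00 × ((1 + 0.0135)^6 − 1) = €59,090.00 × 0.0837835… = €4,950.7646…
Total = €59,090.00 + €10,636.2000 + €4,950.7646… = €74,676.96

€74,676.96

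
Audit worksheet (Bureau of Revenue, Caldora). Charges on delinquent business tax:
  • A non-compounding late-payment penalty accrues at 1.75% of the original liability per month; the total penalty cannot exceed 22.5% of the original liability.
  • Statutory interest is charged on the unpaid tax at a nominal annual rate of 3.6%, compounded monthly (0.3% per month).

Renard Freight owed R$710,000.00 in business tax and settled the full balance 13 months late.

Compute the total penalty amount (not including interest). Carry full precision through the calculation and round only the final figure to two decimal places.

Penalty (uncapped): 13 × 1.75% × R$710,000.00 = R$161,525.00; cap = 22.5% × R$710,000.00 = R$159,750.00 → penalty = R$159,750.00

R$159,750.00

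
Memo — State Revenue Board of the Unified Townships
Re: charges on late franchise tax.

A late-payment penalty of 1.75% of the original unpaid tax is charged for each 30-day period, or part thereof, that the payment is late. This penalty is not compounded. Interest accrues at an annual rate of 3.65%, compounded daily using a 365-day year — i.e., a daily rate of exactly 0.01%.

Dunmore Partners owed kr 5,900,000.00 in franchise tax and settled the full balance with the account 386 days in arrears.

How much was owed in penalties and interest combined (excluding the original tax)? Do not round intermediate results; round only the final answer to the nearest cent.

kr 1,574,430.65

Penalty periods: ⌈386/30⌉ = 13; penalty = 13 × 1.75% × kr 5,900,000.00 = kr 1,342,250.00
Interest: kr 5,900,000.00 × ((1 + 0.0001)^386 − 1) = kr 5,900,000.00 × 0.03935265… = kr 232,180.6516…
Penalties + interest = kr 1,342,250.0000 + kr 232,180.6516… = kr 1,574,430.65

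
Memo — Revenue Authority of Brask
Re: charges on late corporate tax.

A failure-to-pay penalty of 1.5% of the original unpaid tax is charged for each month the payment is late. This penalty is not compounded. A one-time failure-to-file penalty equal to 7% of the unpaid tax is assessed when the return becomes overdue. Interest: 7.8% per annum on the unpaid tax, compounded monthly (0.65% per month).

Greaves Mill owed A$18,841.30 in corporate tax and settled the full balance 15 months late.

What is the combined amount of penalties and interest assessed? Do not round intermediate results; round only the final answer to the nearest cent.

A$7,481.20

Failure-to-file penalty: 7% × A$18,841.30 = A$1,318.89…
Failure-to-pay penalty: 15 × 1.5% × A$18,841.30 = A$4,239.29…
Interest: A$18,841.30 × ((1 + 0.0065)^15 − 1) = A$18,841.30 × 0.1020637… = A$1,923.0123…
Penalties + interest = A$5,558.1835 + A$1,923.0123… = A$7,481.20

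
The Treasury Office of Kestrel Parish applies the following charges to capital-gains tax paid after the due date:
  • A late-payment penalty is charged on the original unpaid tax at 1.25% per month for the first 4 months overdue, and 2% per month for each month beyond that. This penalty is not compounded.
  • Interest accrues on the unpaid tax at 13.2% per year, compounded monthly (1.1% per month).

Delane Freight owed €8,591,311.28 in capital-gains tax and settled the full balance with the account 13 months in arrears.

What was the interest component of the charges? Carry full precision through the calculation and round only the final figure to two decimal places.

Interest: €8,591,311.28 × ((1 + 0.011)^13 − 1) = €8,591,311.28 × 0.1528293… = €1,313,004.4727…

€1,313,004.47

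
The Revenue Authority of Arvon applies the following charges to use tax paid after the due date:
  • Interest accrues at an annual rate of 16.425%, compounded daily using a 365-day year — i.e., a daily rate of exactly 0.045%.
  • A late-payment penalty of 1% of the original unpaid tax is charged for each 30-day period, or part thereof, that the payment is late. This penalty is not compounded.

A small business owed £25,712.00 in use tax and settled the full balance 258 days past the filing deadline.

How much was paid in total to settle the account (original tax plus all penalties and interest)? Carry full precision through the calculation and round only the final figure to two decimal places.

£31,190.68

Penalty periods: ⌈258/30⌉ = 9; penalty = 9 × 1% × £25,712.00 = £2,314.08
Interest: £25,712.00 × ((1 + 0.00045)^258 − 1) = £25,712.00 × 0.12307885… = £3,164.6033…
Total = £25,712.00 + £2,314.0800 + £3,164.6033… = £31,190.68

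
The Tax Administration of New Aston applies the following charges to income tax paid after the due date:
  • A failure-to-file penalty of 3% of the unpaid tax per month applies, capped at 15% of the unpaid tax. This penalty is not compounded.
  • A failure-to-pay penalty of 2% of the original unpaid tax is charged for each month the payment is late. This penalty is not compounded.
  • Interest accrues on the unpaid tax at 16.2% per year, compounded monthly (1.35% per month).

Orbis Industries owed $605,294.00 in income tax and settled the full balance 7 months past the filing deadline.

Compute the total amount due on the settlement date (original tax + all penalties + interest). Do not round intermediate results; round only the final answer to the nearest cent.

Failure-to-file: 7 × 3% × $605,294.00 = $127,111.74, capped at 15% × $605,294.00 = $90,794.10
Failure-to-pay penalty: 7 × 2% × $605,294.00 = $84,741.16
Interest: $605,294.00 × ((1 + 0.0135)^7 − 1) = $605,294.00 × 0.0984145… = $59,569.7276…
Total = $605,294.00 + $175,535.2600 + $59,569.7276… = $840,398.99

$840,398.99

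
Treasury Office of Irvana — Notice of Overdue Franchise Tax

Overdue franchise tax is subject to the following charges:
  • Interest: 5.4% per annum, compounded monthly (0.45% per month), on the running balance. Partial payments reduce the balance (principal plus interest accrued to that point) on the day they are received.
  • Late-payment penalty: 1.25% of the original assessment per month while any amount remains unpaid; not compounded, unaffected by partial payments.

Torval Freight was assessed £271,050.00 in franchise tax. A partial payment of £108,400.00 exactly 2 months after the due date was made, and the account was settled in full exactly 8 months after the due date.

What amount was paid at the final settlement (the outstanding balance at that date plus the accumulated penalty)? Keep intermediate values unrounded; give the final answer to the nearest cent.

£196,707.95

Balance at month 2: £271,050.0000 × (1 + 0.0045)^2 = £273,494.9388…
After £108,400.00 payment: £273,494.9388… − £108,400.00 = £165,094.9388…
Balance at month 8: £165,094.9388… × (1 + 0.0045)^6 = £169,602.9516…
Penalty: 8 × 1.25% × £271,050.00 = £27,105.00
Final settlement = outstanding balance + penalty = £169,602.9516… + £27,105.00 = £196,707.95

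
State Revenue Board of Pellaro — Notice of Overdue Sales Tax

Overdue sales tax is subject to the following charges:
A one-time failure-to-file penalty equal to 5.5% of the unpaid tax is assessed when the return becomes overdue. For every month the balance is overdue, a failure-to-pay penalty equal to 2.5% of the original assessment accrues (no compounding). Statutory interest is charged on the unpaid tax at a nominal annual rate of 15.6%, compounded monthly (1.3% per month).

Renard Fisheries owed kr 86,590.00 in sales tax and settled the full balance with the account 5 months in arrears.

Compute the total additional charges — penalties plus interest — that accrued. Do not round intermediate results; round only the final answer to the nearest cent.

Failure-to-file penalty: 5.5% × kr 86,590.00 = kr 4,762.45
Failure-to-pay penalty = 2.5% × kr 86,590.00 × 5 mo = kr 10,823.75
Interest: kr 86,590.00 × ((1 + 0.013)^5 − 1) = kr 86,590.00 × 0.0667121… = kr 5,776.6019…
Penalties + interest = kr 15,586.2000 + kr 5,776.6019… = kr 21,362.80

kr 21,362.80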